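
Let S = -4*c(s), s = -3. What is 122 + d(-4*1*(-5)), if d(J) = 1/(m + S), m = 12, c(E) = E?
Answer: 2929/24 ≈ 122.04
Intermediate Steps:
S = 12 (S = -4*(-3) = 12)
d(J) = 1/24 (d(J) = 1/(12 + 12) = 1/24)
122 + d(-4*1*(-5)) = 122 + 1/24 = 2929/24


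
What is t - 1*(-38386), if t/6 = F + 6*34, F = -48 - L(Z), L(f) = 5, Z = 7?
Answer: 39292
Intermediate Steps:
F = -53 (F = -48 - 1*5 = -48 - 5 = -53)
t = 906 (t = 6*(-53 + 6*34) = 6*(-53 + 204) = 6*151 = 906)
t - 1*(-38386) = 906 - 1*(-38386) = 906 + 38386 = 39292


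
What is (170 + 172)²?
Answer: 116964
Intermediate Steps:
(170 + 172)² = 342² = 116964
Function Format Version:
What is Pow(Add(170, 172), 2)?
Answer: 116964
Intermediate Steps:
Pow(Add(170, 172), 2) = Pow(342, 2) = 116964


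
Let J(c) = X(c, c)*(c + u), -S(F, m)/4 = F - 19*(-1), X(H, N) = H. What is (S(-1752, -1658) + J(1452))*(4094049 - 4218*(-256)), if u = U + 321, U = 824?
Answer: 19545672802032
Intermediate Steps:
S(F, m) = -76 - 4*F (S(F, m) = -4*(F - 19*(-1)) = -4*(F + 19) = -4*(19 + F) = -76 - 4*F)
u = 1145 (u = 824 + 321 = 1145)
J(c) = c*(1145 + c) (J(c) = c*(c + 1145) = c*(1145 + c))
(S(-1752, -1658) + J(1452))*(4094049 - 4218*(-256)) = ((-76 - 4*(-1752)) + 1452*(1145 + 1452))*(4094049 - 4218*(-256)) = ((-76 + 7008) + 1452*2597)*(4094049 + 1079808) = (6932 + 3770844)*5173857 = 3777776*5173857 = 19545672802032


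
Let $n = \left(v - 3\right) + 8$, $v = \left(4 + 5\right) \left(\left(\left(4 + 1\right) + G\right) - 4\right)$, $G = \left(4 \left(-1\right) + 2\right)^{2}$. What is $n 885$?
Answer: $44250$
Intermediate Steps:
$G = 4$ ($G = \left(-4 + 2\right)^{2} = \left(-2\right)^{2} = 4$)
$v = 45$ ($v = \left(4 + 5\right) \left(\left(\left(4 + 1\right) + 4\right) - 4\right) = 9 \left(\left(5 + 4\right) - 4\right) = 9 \left(9 - 4\right) = 9 \cdot 5 = 45$)
$n = 50$ ($n = \left(45 - 3\right) + 8 = 42 + 8 = 50$)
$n 885 = 50 \cdot 885 = 44250$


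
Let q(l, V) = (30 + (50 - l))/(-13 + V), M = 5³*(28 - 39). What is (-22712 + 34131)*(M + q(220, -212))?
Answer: -706230893/45 ≈ -1.5694e+7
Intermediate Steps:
M = -1375 (M = 125*(-11) = -1375)
q(l, V) = (80 - l)/(-13 + V)
(-22712 + 34131)*(M + q(220, -212)) = (-22712 + 34131)*(-1375 + (80 - 1*220)/(-13 - 212)) = 11419*(-1375 + (80 - 220)/(-225)) = 11419*(-1375 - 1/225*(-140)) = 11419*(-1375 + 28/45) = 11419*(-61847/45) = -706230893/45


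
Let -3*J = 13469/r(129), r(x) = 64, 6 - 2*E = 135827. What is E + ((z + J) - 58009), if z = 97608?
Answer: -5449277/192 ≈ -28382.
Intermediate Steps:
E = -135821/2 (E = 3 - 1/2*135827 = 3 - 135827/2 = -135821/2 ≈ -67911.)
J = -13469/192 (J = -13469/(3*64) = -1/3*13469/64 = -13469/192 ≈ -70.151)
E + ((z + J) - 58009) = -135821/2 + ((97608 - 13469/192) - 58009) = -135821/2 + (18727267/192 - 58009) = -135821/2 + 7589539/192 = -5449277/192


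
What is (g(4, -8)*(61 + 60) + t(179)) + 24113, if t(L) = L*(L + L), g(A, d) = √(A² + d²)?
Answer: 88195 + 484*√5 ≈ 89277.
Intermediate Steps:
t(L) = 2*L² (t(L) = L*(2*L) = 2*L²)
(g(4, -8)*(61 + 60) + t(179)) + 24113 = (√(4² + (-8)²)*(61 + 60) + 2*179²) + 24113 = (√(16 + 64)*121 + 2*32041) + 24113 = (√80*121 + 64082) + 24113 = ((4*√5)*121 + 64082) + 24113 = (484*√5 + 64082) + 24113 = (64082 + 484*√5) + 24113 = 88195 + 484*√5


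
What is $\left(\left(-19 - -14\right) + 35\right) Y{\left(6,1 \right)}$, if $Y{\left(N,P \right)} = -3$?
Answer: $-90$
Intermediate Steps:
$\left(\left(-19 - -14\right) + 35\right) Y{\left(6,1 \right)} = \left(\left(-19 - -14\right) + 35\right) \left(-3\right) = \left(\left(-19 + 14\right) + 35\right) \left(-3\right) = \left(-5 + 35\right) \left(-3\right) = 30 \left(-3\right) = -90$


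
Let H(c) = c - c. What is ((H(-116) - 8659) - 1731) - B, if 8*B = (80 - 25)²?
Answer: -86145/8 ≈ -10768.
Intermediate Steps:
H(c) = 0
B = 3025/8 (B = (80 - 25)²/8 = (⅛)*55² = (⅛)*3025 = 3025/8 ≈ 378.13)
((H(-116) - 8659) - 1731) - B = ((0 - 8659) - 1731) - 1*3025/8 = (-8659 - 1731) - 3025/8 = -10390 - 3025/8 = -86145/8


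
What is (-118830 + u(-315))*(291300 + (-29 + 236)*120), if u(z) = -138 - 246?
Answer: -37688313960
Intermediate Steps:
u(z) = -384
(-118830 + u(-315))*(291300 + (-29 + 236)*120) = (-118830 - 384)*(291300 + (-29 + 236)*120) = -119214*(291300 + 207*120) = -119214*(291300 + 24840) = -119214*316140 = -37688313960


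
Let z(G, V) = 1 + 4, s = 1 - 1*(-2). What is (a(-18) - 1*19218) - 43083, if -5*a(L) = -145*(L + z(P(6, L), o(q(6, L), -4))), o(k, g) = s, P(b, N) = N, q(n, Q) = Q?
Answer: -62678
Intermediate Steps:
s = 3 (s = 1 + 2 = 3)
o(k, g) = 3
z(G, V) = 5
a(L) = 145 + 29*L (a(L) = -(-29)*(L + 5) = -(-29)*(5 + L) = -(-725 - 145*L)/5 = 145 + 29*L)
(a(-18) - 1*19218) - 43083 = ((145 + 29*(-18)) - 1*19218) - 43083 = ((145 - 522) - 19218) - 43083 = (-377 - 19218) - 43083 = -19595 - 43083 = -62678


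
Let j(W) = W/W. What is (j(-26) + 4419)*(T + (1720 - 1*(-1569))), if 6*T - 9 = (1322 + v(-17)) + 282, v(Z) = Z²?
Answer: 15938520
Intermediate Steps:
j(W) = 1
T = 317 (T = 3/2 + ((1322 + (-17)²) + 282)/6 = 3/2 + ((1322 + 289) + 282)/6 = 3/2 + (1611 + 282)/6 = 3/2 + (⅙)*1893 = 3/2 + 631/2 = 317)
(j(-26) + 4419)*(T + (1720 - 1*(-1569))) = (1 + 4419)*(317 + (1720 - 1*(-1569))) = 4420*(317 + (1720 + 1569)) = 4420*(317 + 3289) = 4420*3606 = 15938520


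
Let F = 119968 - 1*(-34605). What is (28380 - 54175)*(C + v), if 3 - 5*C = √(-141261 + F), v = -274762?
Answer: 7087470313 + 165088*√13 ≈ 7.0881e+9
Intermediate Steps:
F = 154573 (F = 119968 + 34605 = 154573)
C = ⅗ - 32*√13/5 (C = ⅗ - √(-141261 + 154573)/5 = ⅗ - 32*√13/5 ≈ -22.476)
(28380 - 54175)*(C + v) = (28380 - 54175)*((⅗ - 32*√13/5) - 274762) = -25795*(-1373807/5 - 32*√13/5) = 7087470313 + 165088*√13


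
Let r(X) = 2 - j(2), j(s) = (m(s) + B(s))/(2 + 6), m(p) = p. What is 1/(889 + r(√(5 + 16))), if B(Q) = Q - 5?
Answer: 8/7129 ≈ 0.0011222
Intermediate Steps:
B(Q) = -5 + Q
j(s) = -5/8 + s/4 (j(s) = (s + (-5 + s))/(2 + 6) = (-5 + 2*s)/8 = (-5 + 2*s)*(⅛) = -5/8 + s/4)
r(X) = 17/8 (r(X) = 2 - (-5/8 + (¼)*2) = 2 - (-5/8 + ½) = 2 - 1*(-⅛) = 2 + ⅛ = 17/8)
1/(889 + r(√(5 + 16))) = 1/(889 + 17/8) = 1/(7129/8) = 8/7129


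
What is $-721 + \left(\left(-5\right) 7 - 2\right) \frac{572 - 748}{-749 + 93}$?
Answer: $- \frac{29968}{41} \approx -730.93$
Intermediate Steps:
$-721 + \left(\left(-5\right) 7 - 2\right) \frac{572 - 748}{-749 + 93} = -721 + \left(-35 - 2\right) \left(- \frac{176}{-656}\right) = -721 - 37 \left(\left(-176\right) \left(- \frac{1}{656}\right)\right) = -721 - \frac{407}{41} = - \frac{29968}{41}$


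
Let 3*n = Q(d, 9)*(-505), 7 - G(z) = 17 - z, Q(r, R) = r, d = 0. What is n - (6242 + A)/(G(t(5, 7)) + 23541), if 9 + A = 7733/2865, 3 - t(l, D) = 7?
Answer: -17865278/67404855 ≈ -0.26504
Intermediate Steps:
t(l, D) = -4 (t(l, D) = 3 - 1*7 = 3 - 7 = -4)
G(z) = -10 + z (G(z) = 7 - (17 - z) = 7 + (-17 + z) = -10 + z)
A = -18052/2865 (A = -9 + 7733/2865 = -18052/2865 ≈ -6.3009)
n = 0 (n = (0*(-505))/3 = (⅓)*0 = 0)
n - (6242 + A)/(G(t(5, 7)) + 23541) = 0 - (6242 - 18052/2865)/((-10 - 4) + 23541) = 0 - 17865278/(2865*(-14 + 23541)) = 0 - 17865278/(2865*23527) = 0 - 1*17865278/67404855 = 0 - 17865278/67404855 = -17865278/67404855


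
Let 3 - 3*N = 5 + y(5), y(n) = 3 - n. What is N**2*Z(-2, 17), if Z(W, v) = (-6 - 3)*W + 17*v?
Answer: 0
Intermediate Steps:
N = 0 (N = 1 - (5 + (3 - 1*5))/3 = 1 - (5 + (3 - 5))/3 = 1 - (5 - 2)/3 = 1 - 1/3*3 = 1 - 1 = 0)
Z(W, v) = -9*W + 17*v
N**2*Z(-2, 17) = 0**2*(-9*(-2) + 17*17) = 0*(18 + 289) = 0*307 = 0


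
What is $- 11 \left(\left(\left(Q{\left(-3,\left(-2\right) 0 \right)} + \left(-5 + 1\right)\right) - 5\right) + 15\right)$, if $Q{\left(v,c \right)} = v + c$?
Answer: $-33$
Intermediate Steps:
$Q{\left(v,c \right)} = c + v$
$- 11 \left(\left(\left(Q{\left(-3,\left(-2\right) 0 \right)} + \left(-5 + 1\right)\right) - 5\right) + 15\right) = - 11 \left(\left(\left(\left(\left(-2\right) 0 - 3\right) + \left(-5 + 1\right)\right) - 5\right) + 15\right) = - 11 \left(\left(\left(\left(0 - 3\right) - 4\right) - 5\right) + 15\right) = - 11 \left(\left(\left(-3 - 4\right) - 5\right) + 15\right) = - 11 \left(\left(-7 - 5\right) + 15\right) = - 11 \left(-12 + 15\right) = \left(-11\right) 3 = -33$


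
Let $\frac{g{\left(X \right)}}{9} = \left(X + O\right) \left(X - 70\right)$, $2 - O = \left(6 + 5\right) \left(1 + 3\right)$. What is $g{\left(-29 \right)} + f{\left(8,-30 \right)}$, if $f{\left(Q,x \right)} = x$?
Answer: $63231$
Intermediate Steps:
$O = -42$ ($O = 2 - \left(6 + 5\right) \left(1 + 3\right) = 2 - 11 \cdot 4 = 2 - 44 = -42$)
$g{\left(X \right)} = 9 \left(-70 + X\right) \left(-42 + X\right)$ ($g{\left(X \right)} = 9 \left(X - 42\right) \left(X - 70\right) = 9 \left(-42 + X\right) \left(-70 + X\right) = 9 \left(-70 + X\right) \left(-42 + X\right)$)
$g{\left(-29 \right)} + f{\left(8,-30 \right)} = \left(26460 - -29232 + 9 \left(-29\right)^{2}\right) - 30 = \left(26460 + 29232 + 9 \cdot 841\right) - 30 = \left(26460 + 29232 + 7569\right) - 30 = 63261 - 30 = 63231$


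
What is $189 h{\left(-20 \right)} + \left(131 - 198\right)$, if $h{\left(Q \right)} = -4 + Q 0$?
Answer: $-823$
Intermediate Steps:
$h{\left(Q \right)} = -4$ ($h{\left(Q \right)} = -4 + 0 = -4$)
$189 h{\left(-20 \right)} + \left(131 - 198\right) = 189 \left(-4\right) + \left(131 - 198\right) = -756 - 67 = -823$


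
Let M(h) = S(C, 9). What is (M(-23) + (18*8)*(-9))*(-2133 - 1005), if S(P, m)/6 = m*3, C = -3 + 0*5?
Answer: 3558492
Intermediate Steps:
C = -3 (C = -3 + 0 = -3)
S(P, m) = 18*m (S(P, m) = 6*(m*3) = 6*(3*m) = 18*m)
M(h) = 162 (M(h) = 18*9 = 162)
(M(-23) + (18*8)*(-9))*(-2133 - 1005) = (162 + (18*8)*(-9))*(-2133 - 1005) = (162 + 144*(-9))*(-3138) = (162 - 1296)*(-3138) = -1134*(-3138) = 3558492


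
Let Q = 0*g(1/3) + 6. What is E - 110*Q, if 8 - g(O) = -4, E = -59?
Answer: -719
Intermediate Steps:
g(O) = 12 (g(O) = 8 - 1*(-4) = 8 + 4 = 12)
Q = 6 (Q = 0*12 + 6 = 0 + 6 = 6)
E - 110*Q = -59 - 110*6 = -59 - 660 = -719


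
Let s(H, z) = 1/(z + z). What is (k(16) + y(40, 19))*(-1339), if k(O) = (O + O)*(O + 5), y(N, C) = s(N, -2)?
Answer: -3597893/4 ≈ -8.9947e+5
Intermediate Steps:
s(H, z) = 1/(2*z)
y(N, C) = -¼ (y(N, C) = (½)/(-2) = (½)*(-½) = -¼)
k(O) = 2*O*(5 + O) (k(O) = (2*O)*(5 + O) = 2*O*(5 + O))
(k(16) + y(40, 19))*(-1339) = (2*16*(5 + 16) - ¼)*(-1339) = (2*16*21 - ¼)*(-1339) = (672 - ¼)*(-1339) = (2687/4)*(-1339) = -3597893/4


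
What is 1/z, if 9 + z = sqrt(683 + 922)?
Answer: 3/508 + sqrt(1605)/1524 ≈ 0.032193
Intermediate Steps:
z = -9 + sqrt(1605) (z = -9 + sqrt(683 + 922) = -9 + sqrt(1605) ≈ 31.062)
1/z = 1/(-9 + sqrt(1605))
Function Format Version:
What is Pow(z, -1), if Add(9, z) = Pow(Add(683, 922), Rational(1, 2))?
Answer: Add(Rational(3, 508), Mul(Rational(1, 1524), Pow(1605, Rational(1, 2)))) ≈ 0.032193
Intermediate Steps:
z = Add(-9, Pow(1605, Rational(1, 2))) (z = Add(-9, Pow(Add(683, 922), Rational(1, 2))) = Add(-9, Pow(1605, Rational(1, 2))) ≈ 31.062)
Pow(z, -1) = Pow(Add(-9, Pow(1605, Rational(1, 2))), -1)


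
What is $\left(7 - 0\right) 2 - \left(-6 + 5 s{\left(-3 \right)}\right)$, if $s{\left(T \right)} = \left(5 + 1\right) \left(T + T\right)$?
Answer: $200$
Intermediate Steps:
$s{\left(T \right)} = 12 T$ ($s{\left(T \right)} = 6 \cdot 2 T = 12 T$)
$\left(7 - 0\right) 2 - \left(-6 + 5 s{\left(-3 \right)}\right) = \left(7 - 0\right) 2 - \left(-6 + 5 \cdot 12 \left(-3\right)\right) = \left(7 + 0\right) 2 + \left(6 - -180\right) = 7 \cdot 2 + \left(6 + 180\right) = 14 + 186 = 200$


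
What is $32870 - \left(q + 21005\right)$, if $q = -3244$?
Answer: $15109$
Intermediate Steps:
$32870 - \left(q + 21005\right) = 32870 - \left(-3244 + 21005\right) = 32870 - 17761 = 15109$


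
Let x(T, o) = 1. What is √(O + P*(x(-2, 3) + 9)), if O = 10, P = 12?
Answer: √130 ≈ 11.402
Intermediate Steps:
√(O + P*(x(-2, 3) + 9)) = √(10 + 12*(1 + 9)) = √(10 + 12*10) = √(10 + 120) = √130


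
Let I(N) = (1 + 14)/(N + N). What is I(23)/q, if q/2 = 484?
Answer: 15/44528 ≈ 0.00033687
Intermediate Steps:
q = 968 (q = 2*484 = 968)
I(N) = 15/(2*N) (I(N) = 15/((2*N)) = 15*(1/(2*N)) = 15/(2*N))
I(23)/q = ((15/2)/23)/968 = ((15/2)*(1/23))*(1/968) = (15/46)*(1/968) = 15/44528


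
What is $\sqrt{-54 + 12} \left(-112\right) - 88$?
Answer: $-88 - 112 i \sqrt{42} \approx -88.0 - 725.84 i$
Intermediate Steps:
$\sqrt{-54 + 12} \left(-112\right) - 88 = \sqrt{-42} \left(-112\right) - 88 = i \sqrt{42} \left(-112\right) - 88 = - 112 i \sqrt{42} - 88 = -88 - 112 i \sqrt{42}$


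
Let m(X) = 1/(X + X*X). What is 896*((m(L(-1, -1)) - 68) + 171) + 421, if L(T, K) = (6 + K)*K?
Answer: 463769/5 ≈ 92754.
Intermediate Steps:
L(T, K) = K*(6 + K)
m(X) = 1/(X + X²)
896*((m(L(-1, -1)) - 68) + 171) + 421 = 896*((1/(((-(6 - 1)))*(1 - (6 - 1))) - 68) + 171) + 421 = 896*((1/(((-1*5))*(1 - 1*5)) - 68) + 171) + 421 = 896*((1/((-5)*(1 - 5)) - 68) + 171) + 421 = 896*((-⅕/(-4) - 68) + 171) + 421 = 896*((-⅕*(-¼) - 68) + 171) + 421 = 896*((1/20 - 68) + 171) + 421 = 896*(-1359/20 + 171) + 421 = 896*(2061/20) + 421 = 461664/5 + 421 = 463769/5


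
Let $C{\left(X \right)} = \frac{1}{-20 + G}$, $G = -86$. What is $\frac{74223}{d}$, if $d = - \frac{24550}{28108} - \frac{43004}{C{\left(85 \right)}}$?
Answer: $\frac{1043130042}{64064078621} \approx 0.016283$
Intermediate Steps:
$C{\left(X \right)} = - \frac{1}{106}$ ($C{\left(X \right)} = \frac{1}{-20 - 86} = \frac{1}{-106} = - \frac{1}{106}$)
$d = \frac{64064078621}{14054}$ ($d = - \frac{24550}{28108} - \frac{43004}{- \frac{1}{106}} = \left(-24550\right) \frac{1}{28108} - -4558424 = - \frac{12275}{14054} + 4558424 = \frac{64064078621}{14054} \approx 4.5584 \cdot 10^{6}$)
$\frac{74223}{d} = \frac{74223}{\frac{64064078621}{14054}} = 74223 \cdot \frac{14054}{64064078621} = \frac{1043130042}{64064078621}$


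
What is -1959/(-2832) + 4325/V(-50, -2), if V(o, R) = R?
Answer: -2040747/944 ≈ -2161.8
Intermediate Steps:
-1959/(-2832) + 4325/V(-50, -2) = -1959/(-2832) + 4325/(-2) = -1959*(-1/2832) + 4325*(-½) = 653/944 - 4325/2 = -2040747/944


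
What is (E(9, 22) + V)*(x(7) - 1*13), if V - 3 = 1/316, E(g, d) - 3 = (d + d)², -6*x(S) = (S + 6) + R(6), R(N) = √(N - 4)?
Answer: -55844243/1896 - 613673*√2/1896 ≈ -29911.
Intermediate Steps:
R(N) = √(-4 + N)
x(S) = -1 - S/6 - √2/6 (x(S) = -((S + 6) + √(-4 + 6))/6 = -((6 + S) + √2)/6 = -(6 + S + √2)/6 = -1 - S/6 - √2/6)
E(g, d) = 3 + 4*d² (E(g, d) = 3 + (d + d)² = 3 + (2*d)² = 3 + 4*d²)
V = 949/316 (V = 3 + 1/316 = 949/316 ≈ 3.0032)
(E(9, 22) + V)*(x(7) - 1*13) = ((3 + 4*22²) + 949/316)*((-1 - ⅙*7 - √2/6) - 1*13) = ((3 + 4*484) + 949/316)*((-1 - 7/6 - √2/6) - 13) = ((3 + 1936) + 949/316)*((-13/6 - √2/6) - 13) = (1939 + 949/316)*(-91/6 - √2/6) = 613673*(-91/6 - √2/6)/316 = -55844243/1896 - 613673*√2/1896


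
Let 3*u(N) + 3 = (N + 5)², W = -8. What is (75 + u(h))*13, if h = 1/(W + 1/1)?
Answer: 156442/147 ≈ 1064.2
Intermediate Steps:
h = -⅐ (h = 1/(-8 + 1/1) = 1/(-8 + 1) = 1/(-7) = -⅐ ≈ -0.14286)
u(N) = -1 + (5 + N)²/3 (u(N) = -1 + (N + 5)²/3 = -1 + (5 + N)²/3)
(75 + u(h))*13 = (75 + (-1 + (5 - ⅐)²/3))*13 = (75 + (-1 + (34/7)²/3))*13 = (75 + (-1 + (⅓)*(1156/49)))*13 = (75 + (-1 + 1156/147))*13 = (75 + 1009/147)*13 = (12034/147)*13 = 156442/147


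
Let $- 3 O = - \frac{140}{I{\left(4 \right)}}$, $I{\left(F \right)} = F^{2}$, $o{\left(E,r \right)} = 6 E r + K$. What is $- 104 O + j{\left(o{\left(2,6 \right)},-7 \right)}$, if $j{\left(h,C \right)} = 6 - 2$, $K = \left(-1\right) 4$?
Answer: $- \frac{898}{3} \approx -299.33$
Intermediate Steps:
$K = -4$
$o{\left(E,r \right)} = -4 + 6 E r$ ($o{\left(E,r \right)} = 6 E r - 4 = -4 + 6 E r$)
$j{\left(h,C \right)} = 4$
$O = \frac{35}{12}$ ($O = - \frac{\left(-140\right) \frac{1}{4^{2}}}{3} = - \frac{\left(-140\right) \frac{1}{16}}{3} = \left(- \frac{1}{3}\right) \left(- \frac{35}{4}\right) = \frac{35}{12} \approx 2.9167$)
$- 104 O + j{\left(o{\left(2,6 \right)},-7 \right)} = \left(-104\right) \frac{35}{12} + 4 = - \frac{910}{3} + 4 = - \frac{898}{3}$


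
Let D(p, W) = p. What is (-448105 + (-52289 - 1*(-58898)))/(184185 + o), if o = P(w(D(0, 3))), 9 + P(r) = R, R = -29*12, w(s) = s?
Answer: -110374/45957 ≈ -2.4017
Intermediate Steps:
R = -348
P(r) = -357 (P(r) = -9 - 348 = -357)
o = -357
(-448105 + (-52289 - 1*(-58898)))/(184185 + o) = (-448105 + (-52289 - 1*(-58898)))/(184185 - 357) = (-448105 + (-52289 + 58898))/183828 = (-448105 + 6609)*(1/183828) = -441496*1/183828 = -110374/45957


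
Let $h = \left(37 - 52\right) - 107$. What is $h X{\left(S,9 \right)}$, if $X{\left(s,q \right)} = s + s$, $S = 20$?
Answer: $-4880$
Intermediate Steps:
$X{\left(s,q \right)} = 2 s$
$h = -122$ ($h = -15 - 107 = -122$)
$h X{\left(S,9 \right)} = - 122 \cdot 2 \cdot 20 = \left(-122\right) 40 = -4880$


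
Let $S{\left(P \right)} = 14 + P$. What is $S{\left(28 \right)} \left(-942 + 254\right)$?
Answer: $-28896$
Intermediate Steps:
$S{\left(28 \right)} \left(-942 + 254\right) = \left(14 + 28\right) \left(-942 + 254\right) = 42 \left(-688\right) = -28896$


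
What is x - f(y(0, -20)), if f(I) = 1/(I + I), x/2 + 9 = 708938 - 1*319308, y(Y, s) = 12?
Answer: 18701807/24 ≈ 7.7924e+5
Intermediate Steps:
x = 779242 (x = -18 + 2*(708938 - 1*319308) = -18 + 2*(708938 - 319308) = -18 + 2*389630 = -18 + 779260 = 779242)
f(I) = 1/(2*I)
x - f(y(0, -20)) = 779242 - 1/(2*12) = 779242 - 1*1/24 = 779242 - 1/24 = 18701807/24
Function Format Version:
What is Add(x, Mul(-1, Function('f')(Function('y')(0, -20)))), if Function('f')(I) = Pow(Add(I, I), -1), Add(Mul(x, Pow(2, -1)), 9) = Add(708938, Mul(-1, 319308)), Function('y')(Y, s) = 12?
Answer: Rational(18701807, 24) ≈ 7.7924e+5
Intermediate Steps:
x = 779242 (x = Add(-18, Mul(2, Add(708938, Mul(-1, 319308)))) = Add(-18, Mul(2, Add(708938, -319308))) = Add(-18, Mul(2, 389630)) = Add(-18, 779260) = 779242)
Function('f')(I) = Mul(Rational(1, 2), Pow(I, -1)) (Function('f')(I) = Pow(Mul(2, I), -1) = Mul(Rational(1, 2), Pow(I, -1)))
Add(x, Mul(-1, Function('f')(Function('y')(0, -20)))) = Add(779242, Mul(-1, Mul(Rational(1, 2), Pow(12, -1)))) = Add(779242, Mul(-1, Mul(Rational(1, 2), Rational(1, 12)))) = Add(779242, Mul(-1, Rational(1, 24))) = Add(779242, Rational(-1, 24)) = Rational(18701807, 24)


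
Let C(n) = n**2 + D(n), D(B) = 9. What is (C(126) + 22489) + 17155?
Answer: 55529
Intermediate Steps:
C(n) = 9 + n**2 (C(n) = n**2 + 9 = 9 + n**2)
(C(126) + 22489) + 17155 = ((9 + 126**2) + 22489) + 17155 = ((9 + 15876) + 22489) + 17155 = (15885 + 22489) + 17155 = 38374 + 17155 = 55529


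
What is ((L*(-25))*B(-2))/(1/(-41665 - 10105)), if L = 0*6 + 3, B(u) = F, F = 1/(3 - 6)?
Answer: -1294250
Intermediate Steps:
F = -1/3 (F = 1/(-3) = -1/3 ≈ -0.33333)
B(u) = -1/3
L = 3 (L = 0 + 3 = 3)
((L*(-25))*B(-2))/(1/(-41665 - 10105)) = ((3*(-25))*(-1/3))/(1/(-41665 - 10105)) = (-75*(-1/3))/(1/(-51770)) = 25/(-1/51770) = 25*(-51770) = -1294250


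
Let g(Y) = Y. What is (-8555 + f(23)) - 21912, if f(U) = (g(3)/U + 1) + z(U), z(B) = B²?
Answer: -688548/23 ≈ -29937.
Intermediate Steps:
f(U) = 1 + U² + 3/U (f(U) = (3/U + 1) + U² = (1 + 3/U) + U² = 1 + U² + 3/U)
(-8555 + f(23)) - 21912 = (-8555 + (3 + 23 + 23³)/23) - 21912 = (-8555 + (3 + 23 + 12167)/23) - 21912 = (-8555 + (1/23)*12193) - 21912 = (-8555 + 12193/23) - 21912 = -184572/23 - 21912 = -688548/23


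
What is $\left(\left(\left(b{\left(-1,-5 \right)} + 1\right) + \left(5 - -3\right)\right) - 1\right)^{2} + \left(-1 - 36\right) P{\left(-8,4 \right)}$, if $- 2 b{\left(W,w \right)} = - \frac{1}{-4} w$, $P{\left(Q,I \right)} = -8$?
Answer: $\frac{23705}{64} \approx 370.39$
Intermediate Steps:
$b{\left(W,w \right)} = - \frac{w}{8}$ ($b{\left(W,w \right)} = - \frac{- \frac{1}{-4} w}{2} = - \frac{\left(-1\right) \left(- \frac{1}{4}\right) w}{2} = - \frac{\frac{1}{4} w}{2} = - \frac{w}{8}$)
$\left(\left(\left(b{\left(-1,-5 \right)} + 1\right) + \left(5 - -3\right)\right) - 1\right)^{2} + \left(-1 - 36\right) P{\left(-8,4 \right)} = \left(\left(\left(\left(- \frac{1}{8}\right) \left(-5\right) + 1\right) + \left(5 - -3\right)\right) - 1\right)^{2} + \left(-1 - 36\right) \left(-8\right) = \left(\left(\left(\frac{5}{8} + 1\right) + \left(5 + 3\right)\right) - 1\right)^{2} - -296 = \left(\left(\frac{13}{8} + 8\right) - 1\right)^{2} + 296 = \left(\frac{77}{8} - 1\right)^{2} + 296 = \left(\frac{69}{8}\right)^{2} + 296 = \frac{4761}{64} + 296 = \frac{23705}{64}$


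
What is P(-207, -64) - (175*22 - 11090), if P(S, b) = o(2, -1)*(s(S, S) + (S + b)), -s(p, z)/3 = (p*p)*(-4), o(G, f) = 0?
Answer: 7240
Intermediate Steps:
s(p, z) = 12*p**2 (s(p, z) = -3*p*p*(-4) = -3*p**2*(-4) = -(-12)*p**2 = 12*p**2)
P(S, b) = 0 (P(S, b) = 0*(12*S**2 + (S + b)) = 0*(S + b + 12*S**2) = 0)
P(-207, -64) - (175*22 - 11090) = 0 - (175*22 - 11090) = 0 - (3850 - 11090) = 0 - 1*(-7240) = 0 + 7240 = 7240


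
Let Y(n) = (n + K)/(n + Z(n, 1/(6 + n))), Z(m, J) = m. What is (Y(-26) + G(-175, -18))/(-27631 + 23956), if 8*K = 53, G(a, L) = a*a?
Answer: -2548031/305760 ≈ -8.3334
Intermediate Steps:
G(a, L) = a²
K = 53/8 (K = (⅛)*53 = 53/8 ≈ 6.6250)
Y(n) = (53/8 + n)/(2*n) (Y(n) = (n + 53/8)/(n + n) = (53/8 + n)/((2*n)) = (53/8 + n)*(1/(2*n)) = (53/8 + n)/(2*n))
(Y(-26) + G(-175, -18))/(-27631 + 23956) = ((1/16)*(53 + 8*(-26))/(-26) + (-175)²)/(-27631 + 23956) = ((1/16)*(-1/26)*(53 - 208) + 30625)/(-3675) = ((1/16)*(-1/26)*(-155) + 30625)*(-1/3675) = (155/416 + 30625)*(-1/3675) = (12740155/416)*(-1/3675) = -2548031/305760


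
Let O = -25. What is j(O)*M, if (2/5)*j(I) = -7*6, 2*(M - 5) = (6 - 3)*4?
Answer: -1155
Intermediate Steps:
M = 11 (M = 5 + ((6 - 3)*4)/2 = 5 + (3*4)/2 = 5 + (½)*12 = 5 + 6 = 11)
j(I) = -105 (j(I) = 5*(-7*6)/2 = (5/2)*(-42) = -105)
j(O)*M = -105*11 = -1155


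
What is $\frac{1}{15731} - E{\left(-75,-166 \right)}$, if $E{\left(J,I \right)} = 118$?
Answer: $- \frac{1856257}{15731} \approx -118.0$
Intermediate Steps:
$\frac{1}{15731} - E{\left(-75,-166 \right)} = \frac{1}{15731} - 118 = - \frac{1856257}{15731}$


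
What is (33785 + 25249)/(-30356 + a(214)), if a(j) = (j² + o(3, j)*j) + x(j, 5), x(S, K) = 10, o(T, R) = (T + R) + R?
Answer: 29517/53842 ≈ 0.54821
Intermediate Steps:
o(T, R) = T + 2*R (o(T, R) = (R + T) + R = T + 2*R)
a(j) = 10 + j² + j*(3 + 2*j) (a(j) = (j² + (3 + 2*j)*j) + 10 = (j² + j*(3 + 2*j)) + 10 = 10 + j² + j*(3 + 2*j))
(33785 + 25249)/(-30356 + a(214)) = (33785 + 25249)/(-30356 + (10 + 3*214 + 3*214²)) = 59034/(-30356 + (10 + 642 + 3*45796)) = 59034/(-30356 + (10 + 642 + 137388)) = 59034/(-30356 + 138040) = 59034/107684 = 59034*(1/107684) = 29517/53842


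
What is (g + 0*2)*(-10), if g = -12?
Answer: 120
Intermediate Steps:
(g + 0*2)*(-10) = (-12 + 0*2)*(-10) = (-12 + 0)*(-10) = -12*(-10) = 120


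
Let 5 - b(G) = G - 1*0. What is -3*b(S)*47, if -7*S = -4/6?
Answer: -4841/7 ≈ -691.57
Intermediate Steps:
S = 2/21 (S = -(-4)/(7*6) = -⅐*(-⅔) = 2/21 ≈ 0.095238)
b(G) = 5 - G (b(G) = 5 - (G - 1*0) = 5 - (G + 0) = 5 - G)
-3*b(S)*47 = -3*(5 - 1*2/21)*47 = -3*(5 - 2/21)*47 = -3*103/21*47 = -103/7*47 = -4841/7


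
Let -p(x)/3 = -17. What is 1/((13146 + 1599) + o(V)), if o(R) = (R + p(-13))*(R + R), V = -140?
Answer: 1/39665 ≈ 2.5211e-5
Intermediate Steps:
p(x) = 51 (p(x) = -3*(-17) = 51)
o(R) = 2*R*(51 + R) (o(R) = (R + 51)*(R + R) = (51 + R)*(2*R) = 2*R*(51 + R))
1/((13146 + 1599) + o(V)) = 1/((13146 + 1599) + 2*(-140)*(51 - 140)) = 1/(14745 + 2*(-140)*(-89)) = 1/(14745 + 24920) = 1/39665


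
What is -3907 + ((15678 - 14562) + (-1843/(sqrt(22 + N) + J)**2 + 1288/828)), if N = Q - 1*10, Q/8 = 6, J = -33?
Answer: -2955695752/1058841 - 81092*sqrt(15)/352947 ≈ -2792.3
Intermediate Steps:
Q = 48 (Q = 8*6 = 48)
N = 38 (N = 48 - 1*10 = 48 - 10 = 38)
-3907 + ((15678 - 14562) + (-1843/(sqrt(22 + N) + J)**2 + 1288/828)) = -3907 + ((15678 - 14562) + (-1843/(sqrt(22 + 38) - 33)**2 + 1288/828)) = -3907 + (1116 + (-1843/(sqrt(60) - 33)**2 + 1288*(1/828))) = -3907 + (1116 + (-1843/(2*sqrt(15) - 33)**2 + 14/9)) = -3907 + (1116 + (-1843/(-33 + 2*sqrt(15))**2 + 14/9)) = -3907 + (1116 + (14/9 - 1843/(-33 + 2*sqrt(15))**2)) = -3907 + (10058/9 - 1843/(-33 + 2*sqrt(15))**2) = -25105/9 - 1843/(-33 + 2*sqrt(15))**2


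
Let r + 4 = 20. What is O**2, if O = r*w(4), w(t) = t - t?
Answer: 0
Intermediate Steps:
r = 16 (r = -4 + 20 = 16)
w(t) = 0
O = 0 (O = 16*0 = 0)
O**2 = 0**2 = 0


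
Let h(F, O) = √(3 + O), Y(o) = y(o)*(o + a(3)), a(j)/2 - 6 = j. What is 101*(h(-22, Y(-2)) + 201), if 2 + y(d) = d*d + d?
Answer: 20301 + 101*√3 ≈ 20476.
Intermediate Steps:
y(d) = -2 + d + d² (y(d) = -2 + (d*d + d) = -2 + (d² + d) = -2 + (d + d²) = -2 + d + d²)
a(j) = 12 + 2*j
Y(o) = (18 + o)*(-2 + o + o²) (Y(o) = (-2 + o + o²)*(o + (12 + 2*3)) = (-2 + o + o²)*(o + (12 + 6)) = (-2 + o + o²)*(o + 18) = (-2 + o + o²)*(18 + o) = (18 + o)*(-2 + o + o²))
101*(h(-22, Y(-2)) + 201) = 101*(√(3 + (18 - 2)*(-2 - 2 + (-2)²)) + 201) = 101*(√(3 + 16*(-2 - 2 + 4)) + 201) = 101*(√(3 + 16*0) + 201) = 101*(√(3 + 0) + 201) = 101*(√3 + 201) = 101*(201 + √3) = 20301 + 101*√3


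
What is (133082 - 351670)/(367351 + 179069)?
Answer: -54647/136605 ≈ -0.40004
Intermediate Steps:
(133082 - 351670)/(367351 + 179069) = -218588/546420 = -218588*1/546420 = -54647/136605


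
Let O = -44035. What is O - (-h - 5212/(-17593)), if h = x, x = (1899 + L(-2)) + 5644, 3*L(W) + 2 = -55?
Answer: -642343235/17593 ≈ -36511.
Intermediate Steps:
L(W) = -19 (L(W) = -⅔ + (⅓)*(-55) = -⅔ - 55/3 = -19)
x = 7524 (x = (1899 - 19) + 5644 = 1880 + 5644 = 7524)
h = 7524
O - (-h - 5212/(-17593)) = -44035 - (-1*7524 - 5212/(-17593)) = -44035 - (-7524 - 5212*(-1)/17593) = -44035 - (-7524 - 1*(-5212/17593)) = -44035 - (-7524 + 5212/17593) = -44035 - 1*(-132364520/17593) = -44035 + 132364520/17593 = -642343235/17593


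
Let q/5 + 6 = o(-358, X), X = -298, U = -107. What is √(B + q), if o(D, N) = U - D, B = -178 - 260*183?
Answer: I*√46533 ≈ 215.72*I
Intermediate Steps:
B = -47758 (B = -178 - 47580 = -47758)
o(D, N) = -107 - D
q = 1225 (q = -30 + 5*(-107 - 1*(-358)) = -30 + 5*(-107 + 358) = -30 + 5*251 = -30 + 1255 = 1225)
√(B + q) = √(-47758 + 1225) = √(-46533) = I*√46533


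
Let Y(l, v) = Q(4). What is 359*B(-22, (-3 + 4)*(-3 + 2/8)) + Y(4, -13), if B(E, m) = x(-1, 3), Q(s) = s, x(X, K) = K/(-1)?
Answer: -1073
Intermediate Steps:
x(X, K) = -K (x(X, K) = K*(-1) = -K)
Y(l, v) = 4
B(E, m) = -3 (B(E, m) = -1*3 = -3)
359*B(-22, (-3 + 4)*(-3 + 2/8)) + Y(4, -13) = 359*(-3) + 4 = -1077 + 4 = -1073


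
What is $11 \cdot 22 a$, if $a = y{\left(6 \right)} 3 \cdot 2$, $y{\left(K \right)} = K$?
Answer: $8712$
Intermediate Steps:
$a = 36$ ($a = 6 \cdot 3 \cdot 2 = 18 \cdot 2 = 36$)
$11 \cdot 22 a = 11 \cdot 22 \cdot 36 = 242 \cdot 36 = 8712$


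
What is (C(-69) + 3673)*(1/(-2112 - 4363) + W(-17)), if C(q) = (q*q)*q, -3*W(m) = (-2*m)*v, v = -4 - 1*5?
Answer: -214537611364/6475 ≈ -3.3133e+7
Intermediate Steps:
v = -9 (v = -4 - 5 = -9)
W(m) = -6*m (W(m) = -(-2*m)*(-9)/3 = -6*m)
C(q) = q³ (C(q) = q²*q = q³)
(C(-69) + 3673)*(1/(-2112 - 4363) + W(-17)) = ((-69)³ + 3673)*(1/(-2112 - 4363) - 6*(-17)) = (-328509 + 3673)*(1/(-6475) + 102) = -324836*(-1/6475 + 102) = -324836*660449/6475 = -214537611364/6475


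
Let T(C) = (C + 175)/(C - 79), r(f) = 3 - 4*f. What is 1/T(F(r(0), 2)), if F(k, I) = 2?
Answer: -77/177 ≈ -0.43503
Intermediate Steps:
T(C) = (175 + C)/(-79 + C)
1/T(F(r(0), 2)) = 1/((175 + 2)/(-79 + 2)) = 1/(177/(-77)) = 1/(-1/77*177) = 1/(-177/77) = -77/177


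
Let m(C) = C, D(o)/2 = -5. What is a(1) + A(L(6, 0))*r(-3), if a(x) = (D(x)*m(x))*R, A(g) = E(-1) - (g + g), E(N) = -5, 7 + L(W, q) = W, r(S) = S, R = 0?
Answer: 9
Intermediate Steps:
D(o) = -10 (D(o) = 2*(-5) = -10)
L(W, q) = -7 + W
A(g) = -5 - 2*g (A(g) = -5 - (g + g) = -5 - 2*g)
a(x) = 0 (a(x) = -10*x*0 = 0)
a(1) + A(L(6, 0))*r(-3) = 0 + (-5 - 2*(-7 + 6))*(-3) = 0 + (-5 - 2*(-1))*(-3) = 0 + (-5 + 2)*(-3) = 0 - 3*(-3) = 0 + 9 = 9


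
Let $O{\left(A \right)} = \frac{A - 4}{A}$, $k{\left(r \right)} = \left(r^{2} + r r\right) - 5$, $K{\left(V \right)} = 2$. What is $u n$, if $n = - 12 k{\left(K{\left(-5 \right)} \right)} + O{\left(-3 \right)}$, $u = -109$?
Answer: $\frac{11009}{3} \approx 3669.7$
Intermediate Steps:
$k{\left(r \right)} = -5 + 2 r^{2}$ ($k{\left(r \right)} = \left(r^{2} + r^{2}\right) - 5 = 2 r^{2} - 5 = -5 + 2 r^{2}$)
$O{\left(A \right)} = \frac{-4 + A}{A}$
$n = - \frac{101}{3}$ ($n = - 12 \left(-5 + 2 \cdot 2^{2}\right) + \frac{-4 - 3}{-3} = - 12 \left(-5 + 2 \cdot 4\right) - - \frac{7}{3} = - 12 \left(-5 + 8\right) + \frac{7}{3} = \left(-12\right) 3 + \frac{7}{3} = -36 + \frac{7}{3} = - \frac{101}{3} \approx -33.667$)
$u n = \left(-109\right) \left(- \frac{101}{3}\right) = \frac{11009}{3}$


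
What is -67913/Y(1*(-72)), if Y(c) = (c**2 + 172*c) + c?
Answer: 67913/7272 ≈ 9.3390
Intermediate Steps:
Y(c) = c**2 + 173*c
-67913/Y(1*(-72)) = -67913*(-1/(72*(173 + 1*(-72)))) = -67913*(-1/(72*(173 - 72))) = -67913/((-72*101)) = -67913/(-7272) = -67913*(-1/7272) = 67913/7272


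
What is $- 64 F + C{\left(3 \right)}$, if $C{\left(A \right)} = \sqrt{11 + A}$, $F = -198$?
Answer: $12672 + \sqrt{14} \approx 12676.0$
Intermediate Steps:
$- 64 F + C{\left(3 \right)} = \left(-64\right) \left(-198\right) + \sqrt{11 + 3} = 12672 + \sqrt{14}$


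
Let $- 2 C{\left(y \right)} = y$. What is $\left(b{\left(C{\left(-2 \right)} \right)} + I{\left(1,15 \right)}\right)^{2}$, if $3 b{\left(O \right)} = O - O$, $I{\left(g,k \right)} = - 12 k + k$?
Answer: $27225$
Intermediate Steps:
$C{\left(y \right)} = - \frac{y}{2}$
$I{\left(g,k \right)} = - 11 k$
$b{\left(O \right)} = 0$ ($b{\left(O \right)} = \frac{O - O}{3} = \frac{1}{3} \cdot 0 = 0$)
$\left(b{\left(C{\left(-2 \right)} \right)} + I{\left(1,15 \right)}\right)^{2} = \left(0 - 165\right)^{2} = \left(-165\right)^{2} = 27225$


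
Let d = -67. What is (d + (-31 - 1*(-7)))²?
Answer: 8281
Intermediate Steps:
(d + (-31 - 1*(-7)))² = (-67 + (-31 - 1*(-7)))² = (-67 + (-31 + 7))² = (-67 - 24)² = (-91)² = 8281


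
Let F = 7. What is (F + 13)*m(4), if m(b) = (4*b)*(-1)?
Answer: -320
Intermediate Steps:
m(b) = -4*b
(F + 13)*m(4) = (7 + 13)*(-4*4) = 20*(-16) = -320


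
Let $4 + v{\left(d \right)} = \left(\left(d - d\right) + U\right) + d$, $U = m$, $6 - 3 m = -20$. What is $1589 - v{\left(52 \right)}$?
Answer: $\frac{4597}{3} \approx 1532.3$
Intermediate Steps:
$m = \frac{26}{3}$ ($m = 2 - - \frac{20}{3} = 2 + \frac{20}{3} = \frac{26}{3} \approx 8.6667$)
$U = \frac{26}{3} \approx 8.6667$
$v{\left(d \right)} = \frac{14}{3} + d$ ($v{\left(d \right)} = -4 + \left(\left(\left(d - d\right) + \frac{26}{3}\right) + d\right) = -4 + \left(\left(0 + \frac{26}{3}\right) + d\right) = -4 + \left(\frac{26}{3} + d\right) = \frac{14}{3} + d$)
$1589 - v{\left(52 \right)} = 1589 - \left(\frac{14}{3} + 52\right) = 1589 - \frac{170}{3} = \frac{4597}{3}$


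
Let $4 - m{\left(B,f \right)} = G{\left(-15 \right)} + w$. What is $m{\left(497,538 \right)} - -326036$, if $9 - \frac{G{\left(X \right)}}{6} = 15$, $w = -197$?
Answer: $326273$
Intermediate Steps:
$G{\left(X \right)} = -36$ ($G{\left(X \right)} = 54 - 90 = -36$)
$m{\left(B,f \right)} = 237$ ($m{\left(B,f \right)} = 4 - \left(-36 - 197\right) = 4 - -233 = 4 + 233 = 237$)
$m{\left(497,538 \right)} - -326036 = 237 - -326036 = 237 + 326036 = 326273$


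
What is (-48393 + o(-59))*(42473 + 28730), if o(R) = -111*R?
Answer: -2979418332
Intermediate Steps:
(-48393 + o(-59))*(42473 + 28730) = (-48393 - 111*(-59))*(42473 + 28730) = (-48393 + 6549)*71203 = -41844*71203 = -2979418332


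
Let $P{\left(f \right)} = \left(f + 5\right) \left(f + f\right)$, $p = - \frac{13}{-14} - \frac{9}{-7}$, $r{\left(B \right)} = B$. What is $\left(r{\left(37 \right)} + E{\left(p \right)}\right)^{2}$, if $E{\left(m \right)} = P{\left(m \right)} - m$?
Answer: $\frac{10692900}{2401} \approx 4453.5$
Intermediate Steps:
$p = \frac{31}{14}$ ($p = \left(-13\right) \left(- \frac{1}{14}\right) - - \frac{9}{7} = \frac{13}{14} + \frac{9}{7} = \frac{31}{14} \approx 2.2143$)
$P{\left(f \right)} = 2 f \left(5 + f\right)$ ($P{\left(f \right)} = \left(5 + f\right) 2 f = 2 f \left(5 + f\right)$)
$E{\left(m \right)} = - m + 2 m \left(5 + m\right)$ ($E{\left(m \right)} = 2 m \left(5 + m\right) - m = - m + 2 m \left(5 + m\right)$)
$\left(r{\left(37 \right)} + E{\left(p \right)}\right)^{2} = \left(37 + \frac{31 \left(9 + 2 \cdot \frac{31}{14}\right)}{14}\right)^{2} = \left(37 + \frac{31 \left(9 + \frac{31}{7}\right)}{14}\right)^{2} = \left(37 + \frac{31}{14} \cdot \frac{94}{7}\right)^{2} = \left(37 + \frac{1457}{49}\right)^{2} = \left(\frac{3270}{49}\right)^{2} = \frac{10692900}{2401}$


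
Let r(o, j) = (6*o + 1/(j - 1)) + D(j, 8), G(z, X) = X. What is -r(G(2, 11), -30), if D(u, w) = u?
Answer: -1115/31 ≈ -35.968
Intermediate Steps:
r(o, j) = j + 1/(-1 + j) + 6*o (r(o, j) = (6*o + 1/(j - 1)) + j = (6*o + 1/(-1 + j)) + j = (1/(-1 + j) + 6*o) + j = j + 1/(-1 + j) + 6*o)
-r(G(2, 11), -30) = -(1 + (-30)² - 1*(-30) - 6*11 + 6*(-30)*11)/(-1 - 30) = -(1 + 900 + 30 - 66 - 1980)/(-31) = -(-1)*(-1115)/31 = -1*1115/31 = -1115/31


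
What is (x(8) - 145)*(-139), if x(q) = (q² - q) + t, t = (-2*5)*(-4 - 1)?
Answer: 5421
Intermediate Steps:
t = 50 (t = -10*(-5) = 50)
x(q) = 50 + q² - q (x(q) = (q² - q) + 50 = 50 + q² - q)
(x(8) - 145)*(-139) = ((50 + 8² - 1*8) - 145)*(-139) = ((50 + 64 - 8) - 145)*(-139) = (106 - 145)*(-139) = -39*(-139) = 5421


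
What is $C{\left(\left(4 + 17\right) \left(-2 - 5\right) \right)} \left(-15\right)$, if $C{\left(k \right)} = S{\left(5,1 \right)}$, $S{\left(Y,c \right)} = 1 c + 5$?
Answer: $-90$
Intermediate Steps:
$S{\left(Y,c \right)} = 5 + c$ ($S{\left(Y,c \right)} = c + 5 = 5 + c$)
$C{\left(k \right)} = 6$ ($C{\left(k \right)} = 5 + 1 = 6$)
$C{\left(\left(4 + 17\right) \left(-2 - 5\right) \right)} \left(-15\right) = 6 \left(-15\right) = -90$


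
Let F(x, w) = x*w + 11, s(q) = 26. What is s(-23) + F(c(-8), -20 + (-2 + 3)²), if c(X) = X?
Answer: 189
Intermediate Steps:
F(x, w) = 11 + w*x (F(x, w) = w*x + 11 = 11 + w*x)
s(-23) + F(c(-8), -20 + (-2 + 3)²) = 26 + (11 + (-20 + (-2 + 3)²)*(-8)) = 26 + (11 + (-20 + 1²)*(-8)) = 26 + (11 + (-20 + 1)*(-8)) = 26 + (11 - 19*(-8)) = 26 + (11 + 152) = 26 + 163 = 189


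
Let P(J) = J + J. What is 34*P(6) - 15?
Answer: 393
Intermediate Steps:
P(J) = 2*J
34*P(6) - 15 = 34*(2*6) - 15 = 34*12 - 15 = 408 - 15 = 393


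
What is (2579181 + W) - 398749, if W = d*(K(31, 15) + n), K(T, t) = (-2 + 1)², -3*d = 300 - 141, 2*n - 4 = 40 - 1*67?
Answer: 4361977/2 ≈ 2.1810e+6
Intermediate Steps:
n = -23/2 (n = 2 + (40 - 1*67)/2 = 2 + (40 - 67)/2 = 2 + (½)*(-27) = 2 - 27/2 = -23/2 ≈ -11.500)
d = -53 (d = -(300 - 141)/3 = -⅓*159 = -53)
K(T, t) = 1 (K(T, t) = (-1)² = 1)
W = 1113/2 (W = -53*(1 - 23/2) = -53*(-21/2) = 1113/2 ≈ 556.50)
(2579181 + W) - 398749 = (2579181 + 1113/2) - 398749 = 5159475/2 - 398749 = 4361977/2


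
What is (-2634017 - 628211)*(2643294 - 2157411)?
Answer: -1585061127324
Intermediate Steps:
(-2634017 - 628211)*(2643294 - 2157411) = -3262228*485883 = -1585061127324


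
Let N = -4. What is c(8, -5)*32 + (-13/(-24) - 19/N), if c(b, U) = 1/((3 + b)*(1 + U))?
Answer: 1205/264 ≈ 4.5644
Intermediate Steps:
c(b, U) = 1/((1 + U)*(3 + b))
c(8, -5)*32 + (-13/(-24) - 19/N) = 32/(3 + 8 + 3*(-5) - 5*8) + (-13/(-24) - 19/(-4)) = 32/(3 + 8 - 15 - 40) + (-13*(-1/24) - 19*(-¼)) = 32/(-44) + (13/24 + 19/4) = -1/44*32 + 127/24 = -8/11 + 127/24 = 1205/264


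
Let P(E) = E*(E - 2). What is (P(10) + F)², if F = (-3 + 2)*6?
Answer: 5476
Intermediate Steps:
P(E) = E*(-2 + E)
F = -6 (F = -1*6 = -6)
(P(10) + F)² = (10*(-2 + 10) - 6)² = (10*8 - 6)² = (80 - 6)² = 74² = 5476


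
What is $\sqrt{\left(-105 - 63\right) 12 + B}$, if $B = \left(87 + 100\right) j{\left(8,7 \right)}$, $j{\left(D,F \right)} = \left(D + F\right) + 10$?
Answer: $\sqrt{2659} \approx 51.565$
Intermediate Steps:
$j{\left(D,F \right)} = 10 + D + F$
$B = 4675$ ($B = \left(87 + 100\right) \left(10 + 8 + 7\right) = 187 \cdot 25 = 4675$)
$\sqrt{\left(-105 - 63\right) 12 + B} = \sqrt{\left(-105 - 63\right) 12 + 4675} = \sqrt{\left(-168\right) 12 + 4675} = \sqrt{-2016 + 4675} = \sqrt{2659}$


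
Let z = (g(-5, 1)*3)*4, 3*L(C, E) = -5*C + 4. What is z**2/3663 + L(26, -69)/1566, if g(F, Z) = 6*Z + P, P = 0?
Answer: 147487/106227 ≈ 1.3884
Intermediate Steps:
L(C, E) = 4/3 - 5*C/3 (L(C, E) = (-5*C + 4)/3 = (4 - 5*C)/3 = 4/3 - 5*C/3)
g(F, Z) = 6*Z (g(F, Z) = 6*Z + 0 = 6*Z)
z = 72 (z = ((6*1)*3)*4 = (6*3)*4 = 18*4 = 72)
z**2/3663 + L(26, -69)/1566 = 72**2/3663 + (4/3 - 5/3*26)/1566 = 5184*(1/3663) + (4/3 - 130/3)*(1/1566) = 576/407 - 42*1/1566 = 576/407 - 7/261 = 147487/106227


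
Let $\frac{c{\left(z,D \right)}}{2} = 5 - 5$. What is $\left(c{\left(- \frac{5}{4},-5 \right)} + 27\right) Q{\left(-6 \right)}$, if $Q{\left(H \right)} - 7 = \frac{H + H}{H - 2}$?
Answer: $\frac{459}{2} \approx 229.5$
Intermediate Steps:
$Q{\left(H \right)} = 7 + \frac{2 H}{-2 + H}$ ($Q{\left(H \right)} = 7 + \frac{H + H}{H - 2} = 7 + \frac{2 H}{-2 + H}$)
$c{\left(z,D \right)} = 0$ ($c{\left(z,D \right)} = 2 \left(5 - 5\right) = 2 \cdot 0 = 0$)
$\left(c{\left(- \frac{5}{4},-5 \right)} + 27\right) Q{\left(-6 \right)} = \left(0 + 27\right) \frac{-14 + 9 \left(-6\right)}{-2 - 6} = 27 \frac{-14 - 54}{-8} = 27 \left(\left(- \frac{1}{8}\right) \left(-68\right)\right) = 27 \cdot \frac{17}{2} = \frac{459}{2}$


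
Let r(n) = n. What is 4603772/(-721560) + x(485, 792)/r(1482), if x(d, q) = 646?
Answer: -4646683/781690 ≈ -5.9444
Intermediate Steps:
4603772/(-721560) + x(485, 792)/r(1482) = 4603772/(-721560) + 646/1482 = 4603772*(-1/721560) + 646*(1/1482) = -1150943/180390 + 17/39 = -4646683/781690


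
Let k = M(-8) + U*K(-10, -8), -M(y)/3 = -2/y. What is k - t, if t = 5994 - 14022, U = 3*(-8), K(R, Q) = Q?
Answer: 32877/4 ≈ 8219.3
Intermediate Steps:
M(y) = 6/y (M(y) = -(-6)/y = 6/y)
U = -24
t = -8028
k = 765/4 (k = 6/(-8) - 24*(-8) = 6*(-⅛) + 192 = -¾ + 192 = 765/4 ≈ 191.25)
k - t = 765/4 - 1*(-8028) = 765/4 + 8028 = 32877/4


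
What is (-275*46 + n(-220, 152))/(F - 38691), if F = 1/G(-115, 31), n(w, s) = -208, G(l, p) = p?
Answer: 199299/599710 ≈ 0.33233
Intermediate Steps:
F = 1/31 ≈ 0.032258
(-275*46 + n(-220, 152))/(F - 38691) = (-275*46 - 208)/(1/31 - 38691) = (-12650 - 208)/(-1199420/31) = -12858*(-31/1199420) = 199299/599710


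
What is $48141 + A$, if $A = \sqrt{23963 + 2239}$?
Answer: $48141 + \sqrt{26202} \approx 48303.0$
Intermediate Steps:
$A = \sqrt{26202} \approx 161.87$
$48141 + A = 48141 + \sqrt{26202}$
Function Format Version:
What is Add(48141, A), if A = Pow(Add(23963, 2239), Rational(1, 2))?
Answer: Add(48141, Pow(26202, Rational(1, 2))) ≈ 48303.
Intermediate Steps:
A = Pow(26202, Rational(1, 2)) ≈ 161.87
Add(48141, A) = Add(48141, Pow(26202, Rational(1, 2)))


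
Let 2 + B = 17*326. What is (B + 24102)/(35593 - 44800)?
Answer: -29642/9207 ≈ -3.2195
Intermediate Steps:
B = 5540 (B = -2 + 17*326 = -2 + 5542 = 5540)
(B + 24102)/(35593 - 44800) = (5540 + 24102)/(35593 - 44800) = 29642/(-9207) = 29642*(-1/9207) = -29642/9207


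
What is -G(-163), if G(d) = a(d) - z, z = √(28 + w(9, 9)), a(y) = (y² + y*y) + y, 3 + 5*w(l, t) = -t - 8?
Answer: -52975 + 2*√6 ≈ -52970.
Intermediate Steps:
w(l, t) = -11/5 - t/5 (w(l, t) = -⅗ + (-t - 8)/5 = -⅗ + (-8 - t)/5 = -⅗ + (-8/5 - t/5) = -11/5 - t/5)
a(y) = y + 2*y² (a(y) = (y² + y²) + y = 2*y² + y = y + 2*y²)
z = 2*√6 (z = √(28 + (-11/5 - ⅕*9)) = √(28 + (-11/5 - 9/5)) = √(28 - 4) = √24 = 2*√6 ≈ 4.8990)
G(d) = -2*√6 + d*(1 + 2*d) (G(d) = d*(1 + 2*d) - 2*√6 = -2*√6 + d*(1 + 2*d))
-G(-163) = -(-2*√6 - 163*(1 + 2*(-163))) = -(-2*√6 - 163*(1 - 326)) = -(-2*√6 - 163*(-325)) = -(-2*√6 + 52975) = -(52975 - 2*√6) = -52975 + 2*√6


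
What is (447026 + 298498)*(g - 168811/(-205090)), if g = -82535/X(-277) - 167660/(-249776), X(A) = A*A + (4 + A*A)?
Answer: 29198066822251971579/40944428782115 ≈ 7.1311e+5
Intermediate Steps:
X(A) = 4 + 2*A² (X(A) = A² + (4 + A²) = 4 + 2*A²)
g = 639272095/4791390564 (g = -82535/(4 + 2*(-277)²) - 167660/(-249776) = -82535/(4 + 2*76729) - 167660*(-1/249776) = -82535/(4 + 153458) + 41915/62444 = -82535/153462 + 41915/62444 = 639272095/4791390564 ≈ 0.13342)
(447026 + 298498)*(g - 168811/(-205090)) = (447026 + 298498)*(639272095/4791390564 - 168811/(-205090)) = 745524*(639272095/4791390564 - 168811*(-1/205090)) = 745524*(639272095/4791390564 + 168811/205090) = 745524*(469973873231477/491333145385380) = 29198066822251971579/40944428782115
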